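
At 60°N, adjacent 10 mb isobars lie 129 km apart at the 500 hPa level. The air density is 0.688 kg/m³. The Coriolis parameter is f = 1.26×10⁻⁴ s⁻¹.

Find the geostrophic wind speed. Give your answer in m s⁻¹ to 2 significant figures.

Pressure gradient: |∂P/∂n| = 1000 Pa / 129000 m = 7.75×10⁻³ Pa/m
Geostrophic balance (pressure-gradient force = Coriolis force):
V_g = (1/(fρ)) |∂P/∂n| = 7.75×10⁻³ / (1.26×10⁻⁴ × 0.688) = 89.4 m/s

89 m s⁻¹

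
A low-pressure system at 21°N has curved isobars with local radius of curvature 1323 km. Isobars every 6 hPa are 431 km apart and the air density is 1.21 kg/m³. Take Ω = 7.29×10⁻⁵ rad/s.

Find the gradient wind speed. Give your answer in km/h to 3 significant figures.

63.2 km/h

Coriolis parameter at 21°N:
f = 2Ω sin φ = 2 × 7.29×10⁻⁵ × sin 21° = 5.23×10⁻⁵ s⁻¹
Pressure gradient: |∂P/∂n| = 600 Pa / 431000 m = 1.39×10⁻³ Pa/m
Geostrophic speed: V_g = |∂P/∂n|/(fρ) = 1.39×10⁻³/(5.23×10⁻⁵ × 1.21) = 22.0 m/s
Around a low, centrifugal force acts outward with Coriolis, so pressure-gradient force balances both:
(1/ρ)|∂P/∂n| = fV + V²/R  →  V² + fR·V − fR·V_g = 0
With fR = 5.23×10⁻⁵ × 1323×10³ m = 69.1 m/s:
V = [−fR + √((fR)² + 4 fR V_g)]/2 = [−69.1 + √(69.1² + 4×69.1×22)]/2 = 17.6 m/s
Subgeostrophic (V < V_g = 22 m/s), as expected around a low.
Converting: 17.6 m/s × 3.6 = 63.2 km/h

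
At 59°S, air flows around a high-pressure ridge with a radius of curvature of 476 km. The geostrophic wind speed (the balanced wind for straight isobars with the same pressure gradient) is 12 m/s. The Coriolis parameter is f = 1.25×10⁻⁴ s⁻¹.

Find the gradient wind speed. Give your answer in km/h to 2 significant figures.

Around a high, pressure-gradient force acts outward with centrifugal, so Coriolis balances both:
fV = (1/ρ)|∂P/∂n| + V²/R  →  V² − fR·V + fR·V_g = 0
With fR = 1.25×10⁻⁴ × 476×10³ m = 59.5 m/s:
V = [fR − √((fR)² − 4 fR V_g)]/2 = [59.5 − √(59.5² − 4×59.5×12)]/2 = 16.7 m/s
Supergeostrophic (V > V_g = 12 m/s), as expected around a high.
Converting: 16.7 m/s × 3.6 = 60 km/h

60 km/h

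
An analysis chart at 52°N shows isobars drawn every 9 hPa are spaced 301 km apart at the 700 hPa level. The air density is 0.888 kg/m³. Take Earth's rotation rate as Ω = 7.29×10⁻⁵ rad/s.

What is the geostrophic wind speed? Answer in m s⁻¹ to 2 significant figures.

Coriolis parameter at 52°N:
f = 2Ω sin φ = 2 × 7.29×10⁻⁵ × sin 52° = 1.15×10⁻⁴ s⁻¹
Pressure gradient: |∂P/∂n| = 900 Pa / 301000 m = 2.99×10⁻³ Pa/m
Geostrophic balance (pressure-gradient force = Coriolis force):
V_g = (1/(fρ)) |∂P/∂n| = 2.99×10⁻³ / (1.15×10⁻⁴ × 0.888) = 29.3 m/s

29 m s⁻¹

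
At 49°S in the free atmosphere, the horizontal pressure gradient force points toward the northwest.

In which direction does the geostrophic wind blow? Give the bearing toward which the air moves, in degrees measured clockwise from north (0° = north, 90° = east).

The pressure-gradient force points toward the northwest (bearing 315°).
Geostrophic balance: in the Southern Hemisphere the Coriolis force deflects motion to the left, so the geostrophic wind blows 90° to the left of the pressure-gradient force (low pressure on the right).
Rotating 315° by 90° counterclockwise gives 225° — the wind blows toward the southwest.

225°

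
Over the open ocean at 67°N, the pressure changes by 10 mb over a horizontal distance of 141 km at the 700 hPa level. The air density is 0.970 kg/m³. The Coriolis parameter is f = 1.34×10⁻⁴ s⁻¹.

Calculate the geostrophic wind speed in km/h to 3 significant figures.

Pressure gradient: |∂P/∂n| = 1000 Pa / 141000 m = 7.09×10⁻³ Pa/m
Geostrophic balance (pressure-gradient force = Coriolis force):
V_g = (1/(fρ)) |∂P/∂n| = 7.09×10⁻³ / (1.34×10⁻⁴ × 0.970) = 54.6 m/s
Converting: 54.6 m/s × 3.6 = 196 km/h

196 km/h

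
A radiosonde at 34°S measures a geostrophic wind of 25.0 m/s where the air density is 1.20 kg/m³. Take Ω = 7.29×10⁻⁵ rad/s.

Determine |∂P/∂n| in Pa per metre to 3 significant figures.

2.45×10⁻³ Pa/m

Coriolis parameter at 34°S:
f = 2Ω sin φ = 2 × 7.29×10⁻⁵ × sin 34° = 8.15×10⁻⁵ s⁻¹
Geostrophic balance rearranged: |∂P/∂n| = f ρ V_g
|∂P/∂n| = 8.15×10⁻⁵ × 1.20 × 25.0 = 2.45×10⁻³ Pa/m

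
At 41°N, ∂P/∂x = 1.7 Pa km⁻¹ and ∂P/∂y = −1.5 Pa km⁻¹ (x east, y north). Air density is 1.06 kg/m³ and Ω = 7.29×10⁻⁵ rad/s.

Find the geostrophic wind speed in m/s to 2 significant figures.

Coriolis parameter at 41°N:
f = 2Ω sin φ = 2 × 7.29×10⁻⁵ × sin 41° = 9.57×10⁻⁵ s⁻¹
Component geostrophic relations (x east, y north):
u_g = −(1/(fρ)) ∂P/∂y,  v_g = (1/(fρ)) ∂P/∂x
u_g = −(−1.5×10⁻³)/(9.57×10⁻⁵ × 1.06) = 14.8 m/s;  v_g = (1.7×10⁻³)/(9.57×10⁻⁵ × 1.06) = 16.8 m/s
|V_g| = √(u_g² + v_g²) = 22.4 m/s

22 m/s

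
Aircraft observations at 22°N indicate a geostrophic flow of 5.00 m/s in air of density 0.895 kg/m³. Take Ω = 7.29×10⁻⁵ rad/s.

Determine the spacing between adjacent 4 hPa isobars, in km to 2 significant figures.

1600 km

Coriolis parameter at 22°N:
f = 2Ω sin φ = 2 × 7.29×10⁻⁵ × sin 22° = 5.46×10⁻⁵ s⁻¹
Geostrophic balance rearranged: |∂P/∂n| = f ρ V_g
|∂P/∂n| = 5.46×10⁻⁵ × 0.895 × 5.00 = 2.44×10⁻⁴ Pa/m
Isobar spacing: Δn = ΔP/|∂P/∂n| = 400 Pa / 2.44×10⁻⁴ Pa/m = 1636568 m ≈ 1600 km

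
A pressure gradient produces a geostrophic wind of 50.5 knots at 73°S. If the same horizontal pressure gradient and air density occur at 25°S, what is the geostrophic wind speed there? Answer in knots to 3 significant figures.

With the same pressure gradient and density, V_g ∝ 1/f ∝ 1/sin φ.
V₂ = V₁ · sin φ₁ / sin φ₂ = 50.5 × sin 73° / sin 25°
V₂ = 50.5 × 0.9563/0.4226 = 114 knots

114 knots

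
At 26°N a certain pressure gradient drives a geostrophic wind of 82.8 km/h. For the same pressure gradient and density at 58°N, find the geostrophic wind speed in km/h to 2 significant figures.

43 km/h

With the same pressure gradient and density, V_g ∝ 1/f ∝ 1/sin φ.
V₂ = V₁ · sin φ₁ / sin φ₂ = 82.8 × sin 26° / sin 58°
V₂ = 82.8 × 0.4384/0.8480 = 43 km/h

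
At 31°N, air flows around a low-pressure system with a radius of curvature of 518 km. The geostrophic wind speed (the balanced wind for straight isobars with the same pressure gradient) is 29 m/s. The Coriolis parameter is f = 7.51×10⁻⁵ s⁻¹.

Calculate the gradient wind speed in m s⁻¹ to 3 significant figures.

19.4 m s⁻¹

Around a low, centrifugal force acts outward with Coriolis, so pressure-gradient force balances both:
(1/ρ)|∂P/∂n| = fV + V²/R  →  V² + fR·V − fR·V_g = 0
With fR = 7.51×10⁻⁵ × 518×10³ m = 38.9 m/s:
V = [−fR + √((fR)² + 4 fR V_g)]/2 = [−38.9 + √(38.9² + 4×38.9×29)]/2 = 19.4 m/s
Subgeostrophic (V < V_g = 29 m/s), as expected around a low.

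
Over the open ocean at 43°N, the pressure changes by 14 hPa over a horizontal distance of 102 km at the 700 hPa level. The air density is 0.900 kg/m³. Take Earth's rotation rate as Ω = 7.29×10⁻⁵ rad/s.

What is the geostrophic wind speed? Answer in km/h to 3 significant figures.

552 km/h

Coriolis parameter at 43°N:
f = 2Ω sin φ = 2 × 7.29×10⁻⁵ × sin 43° = 9.94×10⁻⁵ s⁻¹
Pressure gradient: |∂P/∂n| = 1400 Pa / 102000 m = 1.37×10⁻² Pa/m
Geostrophic balance (pressure-gradient force = Coriolis force):
V_g = (1/(fρ)) |∂P/∂n| = 1.37×10⁻² / (9.94×10⁻⁵ × 0.900) = 153 m/s
Converting: 153 m/s × 3.6 = 552 km/h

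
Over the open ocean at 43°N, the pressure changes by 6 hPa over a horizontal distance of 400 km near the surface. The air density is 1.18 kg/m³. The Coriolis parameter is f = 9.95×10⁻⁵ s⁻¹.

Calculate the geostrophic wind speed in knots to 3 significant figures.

Pressure gradient: |∂P/∂n| = 600 Pa / 400000 m = 1.50×10⁻³ Pa/m
Geostrophic balance (pressure-gradient force = Coriolis force):
V_g = (1/(fρ)) |∂P/∂n| = 1.50×10⁻³ / (9.95×10⁻⁵ × 1.18) = 12.8 m/s
Converting: 12.8 m/s × 1.944 = 24.8 knots

24.8 knots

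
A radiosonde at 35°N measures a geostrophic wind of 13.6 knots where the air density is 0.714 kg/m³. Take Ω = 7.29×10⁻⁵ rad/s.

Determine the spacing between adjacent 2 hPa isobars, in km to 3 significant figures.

479 km

Coriolis parameter at 35°N:
f = 2Ω sin φ = 2 × 7.29×10⁻⁵ × sin 35° = 8.36×10⁻⁵ s⁻¹
Wind speed in SI: 13.6 knots = 7.00 m/s
Geostrophic balance rearranged: |∂P/∂n| = f ρ V_g
|∂P/∂n| = 8.36×10⁻⁵ × 0.714 × 7.00 = 4.18×10⁻⁴ Pa/m
Isobar spacing: Δn = ΔP/|∂P/∂n| = 200 Pa / 4.18×10⁻⁴ Pa/m = 478747 m ≈ 479 km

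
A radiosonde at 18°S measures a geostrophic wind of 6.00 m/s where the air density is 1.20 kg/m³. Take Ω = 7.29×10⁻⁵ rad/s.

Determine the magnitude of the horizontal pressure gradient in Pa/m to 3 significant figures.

Coriolis parameter at 18°S:
f = 2Ω sin φ = 2 × 7.29×10⁻⁵ × sin 18° = 4.51×10⁻⁵ s⁻¹
Geostrophic balance rearranged: |∂P/∂n| = f ρ V_g
|∂P/∂n| = 4.51×10⁻⁵ × 1.20 × 6.00 = 3.24×10⁻⁴ Pa/m

3.24×10⁻⁴ Pa/m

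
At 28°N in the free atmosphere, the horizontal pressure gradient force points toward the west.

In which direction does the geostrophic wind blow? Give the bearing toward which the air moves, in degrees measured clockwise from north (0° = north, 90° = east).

000°

The pressure-gradient force points toward the west (bearing 270°).
Geostrophic balance: in the Northern Hemisphere the Coriolis force deflects motion to the right, so the geostrophic wind blows 90° to the right of the pressure-gradient force (low pressure on the left).
Rotating 270° by 90° clockwise gives 000° — the wind blows toward the north.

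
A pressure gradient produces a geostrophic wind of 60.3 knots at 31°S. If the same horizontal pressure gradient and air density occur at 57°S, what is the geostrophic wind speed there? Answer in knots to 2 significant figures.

37 knots

With the same pressure gradient and density, V_g ∝ 1/f ∝ 1/sin φ.
V₂ = V₁ · sin φ₁ / sin φ₂ = 60.3 × sin 31° / sin 57°
V₂ = 60.3 × 0.5150/0.8387 = 37 knots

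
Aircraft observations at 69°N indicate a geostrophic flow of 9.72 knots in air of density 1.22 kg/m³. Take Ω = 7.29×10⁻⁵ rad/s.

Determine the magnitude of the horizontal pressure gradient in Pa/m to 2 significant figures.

Coriolis parameter at 69°N:
f = 2Ω sin φ = 2 × 7.29×10⁻⁵ × sin 69° = 1.36×10⁻⁴ s⁻¹
Wind speed in SI: 9.72 knots = 5.00 m/s
Geostrophic balance rearranged: |∂P/∂n| = f ρ V_g
|∂P/∂n| = 1.36×10⁻⁴ × 1.22 × 5.00 = 8.30×10⁻⁴ Pa/m

8.3×10⁻⁴ Pa/m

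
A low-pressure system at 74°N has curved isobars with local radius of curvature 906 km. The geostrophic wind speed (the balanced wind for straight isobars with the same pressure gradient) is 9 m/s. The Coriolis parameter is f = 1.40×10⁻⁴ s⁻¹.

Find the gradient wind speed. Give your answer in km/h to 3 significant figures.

Around a low, centrifugal force acts outward with Coriolis, so pressure-gradient force balances both:
(1/ρ)|∂P/∂n| = fV + V²/R  →  V² + fR·V − fR·V_g = 0
With fR = 1.40×10⁻⁴ × 906×10³ m = 127 m/s:
V = [−fR + √((fR)² + 4 fR V_g)]/2 = [−127 + √(127² + 4×127×9)]/2 = 8.44 m/s
Subgeostrophic (V < V_g = 9 m/s), as expected around a low.
Converting: 8.44 m/s × 3.6 = 30.4 km/h

30.4 km/h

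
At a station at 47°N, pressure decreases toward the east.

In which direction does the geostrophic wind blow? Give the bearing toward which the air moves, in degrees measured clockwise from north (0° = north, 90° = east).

180°

The pressure-gradient force points toward the east (bearing 090°).
Geostrophic balance: in the Northern Hemisphere the Coriolis force deflects motion to the right, so the geostrophic wind blows 90° to the right of the pressure-gradient force (low pressure on the left).
Rotating 090° by 90° clockwise gives 180° — the wind blows toward the south.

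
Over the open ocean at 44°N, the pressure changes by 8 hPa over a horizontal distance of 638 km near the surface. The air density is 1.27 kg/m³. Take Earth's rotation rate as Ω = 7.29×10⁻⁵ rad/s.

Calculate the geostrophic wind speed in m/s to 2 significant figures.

9.7 m/s

Coriolis parameter at 44°N:
f = 2Ω sin φ = 2 × 7.29×10⁻⁵ × sin 44° = 1.01×10⁻⁴ s⁻¹
Pressure gradient: |∂P/∂n| = 800 Pa / 638000 m = 1.25×10⁻³ Pa/m
Geostrophic balance (pressure-gradient force = Coriolis force):
V_g = (1/(fρ)) |∂P/∂n| = 1.25×10⁻³ / (1.01×10⁻⁴ × 1.27) = 9.75 m/s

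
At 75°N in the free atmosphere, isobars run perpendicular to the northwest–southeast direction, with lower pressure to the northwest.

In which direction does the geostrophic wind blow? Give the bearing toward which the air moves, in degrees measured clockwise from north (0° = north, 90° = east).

The pressure-gradient force points toward the northwest (bearing 315°).
Geostrophic balance: in the Northern Hemisphere the Coriolis force deflects motion to the right, so the geostrophic wind blows 90° to the right of the pressure-gradient force (low pressure on the left).
Rotating 315° by 90° clockwise gives 045° — the wind blows toward the northeast.

045°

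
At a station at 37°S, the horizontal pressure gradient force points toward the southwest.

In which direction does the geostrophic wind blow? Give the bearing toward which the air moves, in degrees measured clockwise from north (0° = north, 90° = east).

The pressure-gradient force points toward the southwest (bearing 225°).
Geostrophic balance: in the Southern Hemisphere the Coriolis force deflects motion to the left, so the geostrophic wind blows 90° to the left of the pressure-gradient force (low pressure on the right).
Rotating 225° by 90° counterclockwise gives 135° — the wind blows toward the southeast.

135°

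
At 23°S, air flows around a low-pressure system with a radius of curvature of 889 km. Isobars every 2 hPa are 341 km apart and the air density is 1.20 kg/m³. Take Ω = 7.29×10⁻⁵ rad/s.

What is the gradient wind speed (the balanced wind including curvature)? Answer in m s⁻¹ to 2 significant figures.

7.5 m s⁻¹

Coriolis parameter at 23°S:
f = 2Ω sin φ = 2 × 7.29×10⁻⁵ × sin 23° = 5.70×10⁻⁵ s⁻¹
Pressure gradient: |∂P/∂n| = 200 Pa / 341000 m = 5.87×10⁻⁴ Pa/m
Geostrophic speed: V_g = |∂P/∂n|/(fρ) = 5.87×10⁻⁴/(5.70×10⁻⁵ × 1.20) = 8.58 m/s
Around a low, centrifugal force acts outward with Coriolis, so pressure-gradient force balances both:
(1/ρ)|∂P/∂n| = fV + V²/R  →  V² + fR·V − fR·V_g = 0
With fR = 5.70×10⁻⁵ × 889×10³ m = 50.6 m/s:
V = [−fR + √((fR)² + 4 fR V_g)]/2 = [−50.6 + √(50.6² + 4×50.6×8.58)]/2 = 7.48 m/s
Subgeostrophic (V < V_g = 8.58 m/s), as expected around a low.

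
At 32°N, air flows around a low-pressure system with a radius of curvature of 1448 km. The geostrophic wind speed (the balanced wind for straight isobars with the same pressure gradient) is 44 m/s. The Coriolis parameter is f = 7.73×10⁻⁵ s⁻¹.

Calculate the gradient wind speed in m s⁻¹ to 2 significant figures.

Around a low, centrifugal force acts outward with Coriolis, so pressure-gradient force balances both:
(1/ρ)|∂P/∂n| = fV + V²/R  →  V² + fR·V − fR·V_g = 0
With fR = 7.73×10⁻⁵ × 1448×10³ m = 112 m/s:
V = [−fR + √((fR)² + 4 fR V_g)]/2 = [−112 + √(112² + 4×112×44)]/2 = 33.8 m/s
Subgeostrophic (V < V_g = 44 m/s), as expected around a low.

34 m s⁻¹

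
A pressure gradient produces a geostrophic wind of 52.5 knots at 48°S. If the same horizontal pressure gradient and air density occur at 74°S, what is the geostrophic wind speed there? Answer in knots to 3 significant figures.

With the same pressure gradient and density, V_g ∝ 1/f ∝ 1/sin φ.
V₂ = V₁ · sin φ₁ / sin φ₂ = 52.5 × sin 48° / sin 74°
V₂ = 52.5 × 0.7431/0.9613 = 40.6 knots

40.6 knots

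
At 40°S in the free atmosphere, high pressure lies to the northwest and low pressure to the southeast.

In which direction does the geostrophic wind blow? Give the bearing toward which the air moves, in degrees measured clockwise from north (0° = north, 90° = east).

045°

The pressure-gradient force points toward the southeast (bearing 135°).
Geostrophic balance: in the Southern Hemisphere the Coriolis force deflects motion to the left, so the geostrophic wind blows 90° to the left of the pressure-gradient force (low pressure on the right).
Rotating 135° by 90° counterclockwise gives 045° — the wind blows toward the northeast.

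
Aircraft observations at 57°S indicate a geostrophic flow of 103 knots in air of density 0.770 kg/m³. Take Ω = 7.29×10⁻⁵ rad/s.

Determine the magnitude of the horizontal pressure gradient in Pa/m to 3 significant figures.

4.99×10⁻³ Pa/m

Coriolis parameter at 57°S:
f = 2Ω sin φ = 2 × 7.29×10⁻⁵ × sin 57° = 1.22×10⁻⁴ s⁻¹
Wind speed in SI: 103 knots = 53.0 m/s
Geostrophic balance rearranged: |∂P/∂n| = f ρ V_g
|∂P/∂n| = 1.22×10⁻⁴ × 0.770 × 53.0 = 4.99×10⁻³ Pa/m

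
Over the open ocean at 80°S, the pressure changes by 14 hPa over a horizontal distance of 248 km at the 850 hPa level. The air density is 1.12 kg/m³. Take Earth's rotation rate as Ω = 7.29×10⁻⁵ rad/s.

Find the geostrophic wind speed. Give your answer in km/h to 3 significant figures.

126 km/h

Coriolis parameter at 80°S:
f = 2Ω sin φ = 2 × 7.29×10⁻⁵ × sin 80° = 1.44×10⁻⁴ s⁻¹
Pressure gradient: |∂P/∂n| = 1400 Pa / 248000 m = 5.65×10⁻³ Pa/m
Geostrophic balance (pressure-gradient force = Coriolis force):
V_g = (1/(fρ)) |∂P/∂n| = 5.65×10⁻³ / (1.44×10⁻⁴ × 1.12) = 35.1 m/s
Converting: 35.1 m/s × 3.6 = 126 km/h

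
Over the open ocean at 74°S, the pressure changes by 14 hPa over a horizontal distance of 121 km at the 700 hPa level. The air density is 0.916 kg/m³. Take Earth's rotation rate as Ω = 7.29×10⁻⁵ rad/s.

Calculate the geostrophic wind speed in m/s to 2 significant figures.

Coriolis parameter at 74°S:
f = 2Ω sin φ = 2 × 7.29×10⁻⁵ × sin 74° = 1.40×10⁻⁴ s⁻¹
Pressure gradient: |∂P/∂n| = 1400 Pa / 121000 m = 1.16×10⁻² Pa/m
Geostrophic balance (pressure-gradient force = Coriolis force):
V_g = (1/(fρ)) |∂P/∂n| = 1.16×10⁻² / (1.40×10⁻⁴ × 0.916) = 90.1 m/s

90 m/s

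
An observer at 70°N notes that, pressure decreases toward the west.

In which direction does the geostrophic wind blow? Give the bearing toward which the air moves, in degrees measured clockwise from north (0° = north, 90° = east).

The pressure-gradient force points toward the west (bearing 270°).
Geostrophic balance: in the Northern Hemisphere the Coriolis force deflects motion to the right, so the geostrophic wind blows 90° to the right of the pressure-gradient force (low pressure on the left).
Rotating 270° by 90° clockwise gives 000° — the wind blows toward the north.

000°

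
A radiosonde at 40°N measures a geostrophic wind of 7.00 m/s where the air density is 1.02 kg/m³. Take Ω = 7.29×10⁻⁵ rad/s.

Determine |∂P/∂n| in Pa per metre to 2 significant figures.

Coriolis parameter at 40°N:
f = 2Ω sin φ = 2 × 7.29×10⁻⁵ × sin 40° = 9.37×10⁻⁵ s⁻¹
Geostrophic balance rearranged: |∂P/∂n| = f ρ V_g
|∂P/∂n| = 9.37×10⁻⁵ × 1.02 × 7.00 = 6.69×10⁻⁴ Pa/m

6.7×10⁻⁴ Pa/m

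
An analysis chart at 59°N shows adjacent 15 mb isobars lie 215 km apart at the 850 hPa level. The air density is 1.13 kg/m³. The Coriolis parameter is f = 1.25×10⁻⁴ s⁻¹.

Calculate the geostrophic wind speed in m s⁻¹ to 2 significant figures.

Pressure gradient: |∂P/∂n| = 1500 Pa / 215000 m = 6.98×10⁻³ Pa/m
Geostrophic balance (pressure-gradient force = Coriolis force):
V_g = (1/(fρ)) |∂P/∂n| = 6.98×10⁻³ / (1.25×10⁻⁴ × 1.13) = 49.4 m/s

49 m s⁻¹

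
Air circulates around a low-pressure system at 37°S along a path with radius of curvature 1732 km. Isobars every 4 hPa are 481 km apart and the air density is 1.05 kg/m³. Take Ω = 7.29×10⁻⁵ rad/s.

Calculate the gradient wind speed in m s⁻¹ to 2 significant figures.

8.5 m s⁻¹

Coriolis parameter at 37°S:
f = 2Ω sin φ = 2 × 7.29×10⁻⁵ × sin 37° = 8.77×10⁻⁵ s⁻¹
Pressure gradient: |∂P/∂n| = 400 Pa / 481000 m = 8.32×10⁻⁴ Pa/m
Geostrophic speed: V_g = |∂P/∂n|/(fρ) = 8.32×10⁻⁴/(8.77×10⁻⁵ × 1.05) = 9.03 m/s
Around a low, centrifugal force acts outward with Coriolis, so pressure-gradient force balances both:
(1/ρ)|∂P/∂n| = fV + V²/R  →  V² + fR·V − fR·V_g = 0
With fR = 8.77×10⁻⁵ × 1732×10³ m = 152 m/s:
V = [−fR + √((fR)² + 4 fR V_g)]/2 = [−152 + √(152² + 4×152×9.03)]/2 = 8.55 m/s
Subgeostrophic (V < V_g = 9.03 m/s), as expected around a low.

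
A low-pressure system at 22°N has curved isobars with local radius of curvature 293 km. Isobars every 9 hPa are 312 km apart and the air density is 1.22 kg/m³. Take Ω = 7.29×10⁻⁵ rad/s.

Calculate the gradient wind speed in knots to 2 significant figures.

38 knots

Coriolis parameter at 22°N:
f = 2Ω sin φ = 2 × 7.29×10⁻⁵ × sin 22° = 5.46×10⁻⁵ s⁻¹
Pressure gradient: |∂P/∂n| = 900 Pa / 312000 m = 2.88×10⁻³ Pa/m
Geostrophic speed: V_g = |∂P/∂n|/(fρ) = 2.88×10⁻³/(5.46×10⁻⁵ × 1.22) = 43.3 m/s
Around a low, centrifugal force acts outward with Coriolis, so pressure-gradient force balances both:
(1/ρ)|∂P/∂n| = fV + V²/R  →  V² + fR·V − fR·V_g = 0
With fR = 5.46×10⁻⁵ × 293×10³ m = 16.0 m/s:
V = [−fR + √((fR)² + 4 fR V_g)]/2 = [−16.0 + √(16.0² + 4×16.0×43.3)]/2 = 19.5 m/s
Subgeostrophic (V < V_g = 43.3 m/s), as expected around a low.
Converting: 19.5 m/s × 1.944 = 38 knots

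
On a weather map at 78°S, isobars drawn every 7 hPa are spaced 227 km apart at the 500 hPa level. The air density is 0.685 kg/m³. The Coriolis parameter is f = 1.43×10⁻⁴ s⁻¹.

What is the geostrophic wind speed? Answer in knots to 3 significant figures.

61.2 knots

Pressure gradient: |∂P/∂n| = 700 Pa / 227000 m = 3.08×10⁻³ Pa/m
Geostrophic balance (pressure-gradient force = Coriolis force):
V_g = (1/(fρ)) |∂P/∂n| = 3.08×10⁻³ / (1.43×10⁻⁴ × 0.685) = 31.5 m/s
Converting: 31.5 m/s × 1.944 = 61.2 knots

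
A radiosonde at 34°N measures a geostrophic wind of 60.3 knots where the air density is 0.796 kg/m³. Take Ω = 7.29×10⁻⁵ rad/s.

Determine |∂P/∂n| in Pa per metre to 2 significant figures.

2.0×10⁻³ Pa/m

Coriolis parameter at 34°N:
f = 2Ω sin φ = 2 × 7.29×10⁻⁵ × sin 34° = 8.15×10⁻⁵ s⁻¹
Wind speed in SI: 60.3 knots = 31.0 m/s
Geostrophic balance rearranged: |∂P/∂n| = f ρ V_g
|∂P/∂n| = 8.15×10⁻⁵ × 0.796 × 31.0 = 2.01×10⁻³ Pa/m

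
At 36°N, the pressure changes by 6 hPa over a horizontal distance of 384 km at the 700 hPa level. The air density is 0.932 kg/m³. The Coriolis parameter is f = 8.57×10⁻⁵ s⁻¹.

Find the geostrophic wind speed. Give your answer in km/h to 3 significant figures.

Pressure gradient: |∂P/∂n| = 600 Pa / 384000 m = 1.56×10⁻³ Pa/m
Geostrophic balance (pressure-gradient force = Coriolis force):
V_g = (1/(fρ)) |∂P/∂n| = 1.56×10⁻³ / (8.57×10⁻⁵ × 0.932) = 19.6 m/s
Converting: 19.6 m/s × 3.6 = 70.4 km/h

70.4 km/h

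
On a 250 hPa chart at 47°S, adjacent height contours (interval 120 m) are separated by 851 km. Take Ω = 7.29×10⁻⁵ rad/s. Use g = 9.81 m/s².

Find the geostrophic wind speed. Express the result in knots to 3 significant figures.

Coriolis parameter at 47°S:
f = 2Ω sin φ = 2 × 7.29×10⁻⁵ × sin 47° = 1.07×10⁻⁴ s⁻¹
Height gradient: |∂Z/∂n| = 120 m / 851000 m = 1.41×10⁻⁴
On a pressure surface, geostrophic balance gives V_g = (g/f)|∂Z/∂n|:
V_g = 9.81 × 1.41×10⁻⁴ / 1.07×10⁻⁴ = 13.0 m/s
Converting: 13.0 m/s × 1.944 = 25.2 knots

25.2 knots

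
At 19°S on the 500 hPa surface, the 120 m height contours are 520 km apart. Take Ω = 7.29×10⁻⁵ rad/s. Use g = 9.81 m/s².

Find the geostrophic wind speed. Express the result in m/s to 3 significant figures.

Coriolis parameter at 19°S:
f = 2Ω sin φ = 2 × 7.29×10⁻⁵ × sin 19° = 4.75×10⁻⁵ s⁻¹
Height gradient: |∂Z/∂n| = 120 m / 520000 m = 2.31×10⁻⁴
On a pressure surface, geostrophic balance gives V_g = (g/f)|∂Z/∂n|:
V_g = 9.81 × 2.31×10⁻⁴ / 4.75×10⁻⁵ = 47.7 m/s

47.7 m/s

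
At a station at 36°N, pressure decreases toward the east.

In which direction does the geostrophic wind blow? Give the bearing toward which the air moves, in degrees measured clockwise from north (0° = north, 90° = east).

The pressure-gradient force points toward the east (bearing 090°).
Geostrophic balance: in the Northern Hemisphere the Coriolis force deflects motion to the right, so the geostrophic wind blows 90° to the right of the pressure-gradient force (low pressure on the left).
Rotating 090° by 90° clockwise gives 180° — the wind blows toward the south.

180°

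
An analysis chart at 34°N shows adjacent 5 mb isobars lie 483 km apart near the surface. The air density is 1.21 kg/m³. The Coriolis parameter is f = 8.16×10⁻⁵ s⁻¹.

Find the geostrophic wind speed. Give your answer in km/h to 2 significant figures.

38 km/h

Pressure gradient: |∂P/∂n| = 500 Pa / 483000 m = 1.04×10⁻³ Pa/m
Geostrophic balance (pressure-gradient force = Coriolis force):
V_g = (1/(fρ)) |∂P/∂n| = 1.04×10⁻³ / (8.16×10⁻⁵ × 1.21) = 10.5 m/s
Converting: 10.5 m/s × 3.6 = 38 km/h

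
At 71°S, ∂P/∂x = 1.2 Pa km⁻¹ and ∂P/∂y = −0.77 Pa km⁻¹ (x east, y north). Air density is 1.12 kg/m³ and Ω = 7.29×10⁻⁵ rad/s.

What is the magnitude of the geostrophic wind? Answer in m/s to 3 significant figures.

9.23 m/s

Coriolis parameter at 71°S:
f = 2Ω sin φ = 2 × 7.29×10⁻⁵ × sin 71° = 1.38×10⁻⁴ s⁻¹
In the Southern Hemisphere f is negative: f = −1.38×10⁻⁴ s⁻¹.
Component geostrophic relations (x east, y north):
u_g = −(1/(fρ)) ∂P/∂y,  v_g = (1/(fρ)) ∂P/∂x
u_g = −(−0.77×10⁻³)/(−1.38×10⁻⁴ × 1.12) = −4.99 m/s;  v_g = (1.2×10⁻³)/(−1.38×10⁻⁴ × 1.12) = −7.77 m/s
|V_g| = √(u_g² + v_g²) = 9.23 m/s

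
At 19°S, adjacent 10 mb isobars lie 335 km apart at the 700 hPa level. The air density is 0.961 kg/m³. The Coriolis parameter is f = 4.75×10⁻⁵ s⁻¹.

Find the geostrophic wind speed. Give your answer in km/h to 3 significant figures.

235 km/h

Pressure gradient: |∂P/∂n| = 1000 Pa / 335000 m = 2.99×10⁻³ Pa/m
Geostrophic balance (pressure-gradient force = Coriolis force):
V_g = (1/(fρ)) |∂P/∂n| = 2.99×10⁻³ / (4.75×10⁻⁵ × 0.961) = 65.4 m/s
Converting: 65.4 m/s × 3.6 = 235 km/h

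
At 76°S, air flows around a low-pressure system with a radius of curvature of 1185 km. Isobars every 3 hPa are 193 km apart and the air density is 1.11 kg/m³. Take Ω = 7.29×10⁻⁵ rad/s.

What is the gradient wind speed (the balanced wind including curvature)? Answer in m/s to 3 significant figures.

Coriolis parameter at 76°S:
f = 2Ω sin φ = 2 × 7.29×10⁻⁵ × sin 76° = 1.41×10⁻⁴ s⁻¹
Pressure gradient: |∂P/∂n| = 300 Pa / 193000 m = 1.55×10⁻³ Pa/m
Geostrophic speed: V_g = |∂P/∂n|/(fρ) = 1.55×10⁻³/(1.41×10⁻⁴ × 1.11) = 9.90 m/s
Around a low, centrifugal force acts outward with Coriolis, so pressure-gradient force balances both:
(1/ρ)|∂P/∂n| = fV + V²/R  →  V² + fR·V − fR·V_g = 0
With fR = 1.41×10⁻⁴ × 1185×10³ m = 168 m/s:
V = [−fR + √((fR)² + 4 fR V_g)]/2 = [−168 + √(168² + 4×168×9.9)]/2 = 9.37 m/s
Subgeostrophic (V < V_g = 9.9 m/s), as expected around a low.

9.37 m/s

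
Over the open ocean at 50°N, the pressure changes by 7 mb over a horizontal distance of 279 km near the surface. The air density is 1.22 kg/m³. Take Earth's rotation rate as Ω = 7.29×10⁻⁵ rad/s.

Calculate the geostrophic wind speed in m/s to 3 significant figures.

18.4 m/s

Coriolis parameter at 50°N:
f = 2Ω sin φ = 2 × 7.29×10⁻⁵ × sin 50° = 1.12×10⁻⁴ s⁻¹
Pressure gradient: |∂P/∂n| = 700 Pa / 279000 m = 2.51×10⁻³ Pa/m
Geostrophic balance (pressure-gradient force = Coriolis force):
V_g = (1/(fρ)) |∂P/∂n| = 2.51×10⁻³ / (1.12×10⁻⁴ × 1.22) = 18.4 m/s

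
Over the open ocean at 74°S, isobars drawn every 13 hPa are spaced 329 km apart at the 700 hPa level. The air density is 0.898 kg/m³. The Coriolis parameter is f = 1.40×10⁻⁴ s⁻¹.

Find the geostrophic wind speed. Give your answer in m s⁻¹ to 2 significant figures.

31 m s⁻¹

Pressure gradient: |∂P/∂n| = 1300 Pa / 329000 m = 3.95×10⁻³ Pa/m
Geostrophic balance (pressure-gradient force = Coriolis force):
V_g = (1/(fρ)) |∂P/∂n| = 3.95×10⁻³ / (1.40×10⁻⁴ × 0.898) = 31.4 m/s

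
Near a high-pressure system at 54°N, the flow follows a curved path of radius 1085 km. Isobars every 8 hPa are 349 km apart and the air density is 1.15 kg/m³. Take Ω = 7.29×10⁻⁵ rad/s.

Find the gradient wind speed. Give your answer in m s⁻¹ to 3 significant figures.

20.0 m s⁻¹

Coriolis parameter at 54°N:
f = 2Ω sin φ = 2 × 7.29×10⁻⁵ × sin 54° = 1.18×10⁻⁴ s⁻¹
Pressure gradient: |∂P/∂n| = 800 Pa / 349000 m = 2.29×10⁻³ Pa/m
Geostrophic speed: V_g = |∂P/∂n|/(fρ) = 2.29×10⁻³/(1.18×10⁻⁴ × 1.15) = 16.9 m/s
Around a high, pressure-gradient force acts outward with centrifugal, so Coriolis balances both:
fV = (1/ρ)|∂P/∂n| + V²/R  →  V² − fR·V + fR·V_g = 0
With fR = 1.18×10⁻⁴ × 1085×10³ m = 128 m/s:
V = [fR − √((fR)² − 4 fR V_g)]/2 = [128 − √(128² − 4×128×16.9)]/2 = 20 m/s
Supergeostrophic (V > V_g = 16.9 m/s), as expected around a high.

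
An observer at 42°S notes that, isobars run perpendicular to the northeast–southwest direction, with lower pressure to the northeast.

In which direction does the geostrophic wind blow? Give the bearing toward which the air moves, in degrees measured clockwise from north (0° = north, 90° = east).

The pressure-gradient force points toward the northeast (bearing 045°).
Geostrophic balance: in the Southern Hemisphere the Coriolis force deflects motion to the left, so the geostrophic wind blows 90° to the left of the pressure-gradient force (low pressure on the right).
Rotating 045° by 90° counterclockwise gives 315° — the wind blows toward the northwest.

315°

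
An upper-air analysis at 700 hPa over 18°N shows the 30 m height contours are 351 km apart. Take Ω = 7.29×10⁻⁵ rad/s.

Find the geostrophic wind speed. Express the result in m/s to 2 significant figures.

19 m/s

Coriolis parameter at 18°N:
f = 2Ω sin φ = 2 × 7.29×10⁻⁵ × sin 18° = 4.51×10⁻⁵ s⁻¹
Height gradient: |∂Z/∂n| = 30 m / 351000 m = 8.55×10⁻⁵
On a pressure surface, geostrophic balance gives V_g = (g/f)|∂Z/∂n|:
V_g = 9.81 × 8.55×10⁻⁵ / 4.51×10⁻⁵ = 18.6 m/s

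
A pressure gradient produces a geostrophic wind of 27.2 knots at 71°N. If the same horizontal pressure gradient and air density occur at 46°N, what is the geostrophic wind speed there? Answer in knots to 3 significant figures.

35.8 knots

With the same pressure gradient and density, V_g ∝ 1/f ∝ 1/sin φ.
V₂ = V₁ · sin φ₁ / sin φ₂ = 27.2 × sin 71° / sin 46°
V₂ = 27.2 × 0.9455/0.7193 = 35.8 knots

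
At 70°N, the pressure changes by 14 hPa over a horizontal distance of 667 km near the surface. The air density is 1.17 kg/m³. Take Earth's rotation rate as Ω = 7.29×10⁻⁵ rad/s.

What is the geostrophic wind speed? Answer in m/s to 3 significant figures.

13.1 m/s

Coriolis parameter at 70°N:
f = 2Ω sin φ = 2 × 7.29×10⁻⁵ × sin 70° = 1.37×10⁻⁴ s⁻¹
Pressure gradient: |∂P/∂n| = 1400 Pa / 667000 m = 2.10×10⁻³ Pa/m
Geostrophic balance (pressure-gradient force = Coriolis force):
V_g = (1/(fρ)) |∂P/∂n| = 2.10×10⁻³ / (1.37×10⁻⁴ × 1.17) = 13.1 m/s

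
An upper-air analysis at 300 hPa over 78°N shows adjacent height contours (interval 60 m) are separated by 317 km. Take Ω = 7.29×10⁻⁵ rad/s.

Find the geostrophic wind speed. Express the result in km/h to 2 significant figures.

47 km/h

Coriolis parameter at 78°N:
f = 2Ω sin φ = 2 × 7.29×10⁻⁵ × sin 78° = 1.43×10⁻⁴ s⁻¹
Height gradient: |∂Z/∂n| = 60 m / 317000 m = 1.89×10⁻⁴
On a pressure surface, geostrophic balance gives V_g = (g/f)|∂Z/∂n|:
V_g = 9.81 × 1.89×10⁻⁴ / 1.43×10⁻⁴ = 13.0 m/s
Converting: 13.0 m/s × 3.6 = 47 km/h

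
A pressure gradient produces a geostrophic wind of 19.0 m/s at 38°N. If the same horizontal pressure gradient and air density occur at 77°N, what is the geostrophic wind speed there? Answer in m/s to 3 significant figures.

With the same pressure gradient and density, V_g ∝ 1/f ∝ 1/sin φ.
V₂ = V₁ · sin φ₁ / sin φ₂ = 19.0 × sin 38° / sin 77°
V₂ = 19.0 × 0.6157/0.9744 = 12.0 m/s

12.0 m/s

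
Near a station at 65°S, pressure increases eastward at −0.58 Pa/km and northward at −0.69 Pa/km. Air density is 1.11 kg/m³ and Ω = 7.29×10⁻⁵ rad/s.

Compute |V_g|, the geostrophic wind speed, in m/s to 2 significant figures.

Coriolis parameter at 65°S:
f = 2Ω sin φ = 2 × 7.29×10⁻⁵ × sin 65° = 1.32×10⁻⁴ s⁻¹
In the Southern Hemisphere f is negative: f = −1.32×10⁻⁴ s⁻¹.
Component geostrophic relations (x east, y north):
u_g = −(1/(fρ)) ∂P/∂y,  v_g = (1/(fρ)) ∂P/∂x
u_g = −(−0.69×10⁻³)/(−1.32×10⁻⁴ × 1.11) = −4.70 m/s;  v_g = (−0.58×10⁻³)/(−1.32×10⁻⁴ × 1.11) = 3.95 m/s
|V_g| = √(u_g² + v_g²) = 6.15 m/s

6.1 m/s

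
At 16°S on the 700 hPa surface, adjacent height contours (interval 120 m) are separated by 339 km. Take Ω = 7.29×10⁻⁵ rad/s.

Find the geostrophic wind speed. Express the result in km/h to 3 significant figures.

Coriolis parameter at 16°S:
f = 2Ω sin φ = 2 × 7.29×10⁻⁵ × sin 16° = 4.02×10⁻⁵ s⁻¹
Height gradient: |∂Z/∂n| = 120 m / 339000 m = 3.54×10⁻⁴
On a pressure surface, geostrophic balance gives V_g = (g/f)|∂Z/∂n|:
V_g = 9.81 × 3.54×10⁻⁴ / 4.02×10⁻⁵ = 86.4 m/s
Converting: 86.4 m/s × 3.6 = 311 km/h

311 km/h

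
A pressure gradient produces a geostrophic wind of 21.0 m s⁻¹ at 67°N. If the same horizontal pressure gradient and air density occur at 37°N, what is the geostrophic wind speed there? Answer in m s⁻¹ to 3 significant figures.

32.1 m s⁻¹

With the same pressure gradient and density, V_g ∝ 1/f ∝ 1/sin φ.
V₂ = V₁ · sin φ₁ / sin φ₂ = 21.0 × sin 67° / sin 37°
V₂ = 21.0 × 0.9205/0.6018 = 32.1 m s⁻¹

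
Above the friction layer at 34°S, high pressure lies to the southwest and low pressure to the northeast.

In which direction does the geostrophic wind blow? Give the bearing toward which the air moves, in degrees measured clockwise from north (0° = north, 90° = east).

The pressure-gradient force points toward the northeast (bearing 045°).
Geostrophic balance: in the Southern Hemisphere the Coriolis force deflects motion to the left, so the geostrophic wind blows 90° to the left of the pressure-gradient force (low pressure on the right).
Rotating 045° by 90° counterclockwise gives 315° — the wind blows toward the northwest.

315°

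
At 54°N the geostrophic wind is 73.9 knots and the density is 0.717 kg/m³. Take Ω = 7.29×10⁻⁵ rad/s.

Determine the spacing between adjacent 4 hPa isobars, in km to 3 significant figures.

124 km

Coriolis parameter at 54°N:
f = 2Ω sin φ = 2 × 7.29×10⁻⁵ × sin 54° = 1.18×10⁻⁴ s⁻¹
Wind speed in SI: 73.9 knots = 38.0 m/s
Geostrophic balance rearranged: |∂P/∂n| = f ρ V_g
|∂P/∂n| = 1.18×10⁻⁴ × 0.717 × 38.0 = 3.22×10⁻³ Pa/m
Isobar spacing: Δn = ΔP/|∂P/∂n| = 400 Pa / 3.22×10⁻³ Pa/m = 124407 m ≈ 124 km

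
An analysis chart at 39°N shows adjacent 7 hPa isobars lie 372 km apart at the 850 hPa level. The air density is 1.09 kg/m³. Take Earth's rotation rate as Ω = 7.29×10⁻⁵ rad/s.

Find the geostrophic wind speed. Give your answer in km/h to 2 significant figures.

68 km/h

Coriolis parameter at 39°N:
f = 2Ω sin φ = 2 × 7.29×10⁻⁵ × sin 39° = 9.18×10⁻⁵ s⁻¹
Pressure gradient: |∂P/∂n| = 700 Pa / 372000 m = 1.88×10⁻³ Pa/m
Geostrophic balance (pressure-gradient force = Coriolis force):
V_g = (1/(fρ)) |∂P/∂n| = 1.88×10⁻³ / (9.18×10⁻⁵ × 1.09) = 18.8 m/s
Converting: 18.8 m/s × 3.6 = 68 km/h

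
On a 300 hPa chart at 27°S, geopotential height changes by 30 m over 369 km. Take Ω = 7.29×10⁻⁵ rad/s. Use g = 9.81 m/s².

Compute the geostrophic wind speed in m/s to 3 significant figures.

Coriolis parameter at 27°S:
f = 2Ω sin φ = 2 × 7.29×10⁻⁵ × sin 27° = 6.62×10⁻⁵ s⁻¹
Height gradient: |∂Z/∂n| = 30 m / 369000 m = 8.13×10⁻⁵
On a pressure surface, geostrophic balance gives V_g = (g/f)|∂Z/∂n|:
V_g = 9.81 × 8.13×10⁻⁵ / 6.62×10⁻⁵ = 12.0 m/s

12.0 m/s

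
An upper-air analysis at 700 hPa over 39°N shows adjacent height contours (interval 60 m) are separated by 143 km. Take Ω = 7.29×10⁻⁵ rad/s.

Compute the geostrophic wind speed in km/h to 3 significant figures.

161 km/h

Coriolis parameter at 39°N:
f = 2Ω sin φ = 2 × 7.29×10⁻⁵ × sin 39° = 9.18×10⁻⁵ s⁻¹
Height gradient: |∂Z/∂n| = 60 m / 143000 m = 4.20×10⁻⁴
On a pressure surface, geostrophic balance gives V_g = (g/f)|∂Z/∂n|:
V_g = 9.81 × 4.20×10⁻⁴ / 9.18×10⁻⁵ = 44.9 m/s
Converting: 44.9 m/s × 3.6 = 161 km/h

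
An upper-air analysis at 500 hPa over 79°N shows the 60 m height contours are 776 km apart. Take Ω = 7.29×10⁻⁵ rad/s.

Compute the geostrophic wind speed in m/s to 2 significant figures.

Coriolis parameter at 79°N:
f = 2Ω sin φ = 2 × 7.29×10⁻⁵ × sin 79° = 1.43×10⁻⁴ s⁻¹
Height gradient: |∂Z/∂n| = 60 m / 776000 m = 7.73×10⁻⁵
On a pressure surface, geostrophic balance gives V_g = (g/f)|∂Z/∂n|:
V_g = 9.81 × 7.73×10⁻⁵ / 1.43×10⁻⁴ = 5.30 m/s

5.3 m/s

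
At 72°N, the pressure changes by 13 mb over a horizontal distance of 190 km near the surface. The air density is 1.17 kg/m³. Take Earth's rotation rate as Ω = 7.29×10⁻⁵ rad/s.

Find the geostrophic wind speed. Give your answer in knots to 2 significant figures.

Coriolis parameter at 72°N:
f = 2Ω sin φ = 2 × 7.29×10⁻⁵ × sin 72° = 1.39×10⁻⁴ s⁻¹
Pressure gradient: |∂P/∂n| = 1300 Pa / 190000 m = 6.84×10⁻³ Pa/m
Geostrophic balance (pressure-gradient force = Coriolis force):
V_g = (1/(fρ)) |∂P/∂n| = 6.84×10⁻³ / (1.39×10⁻⁴ × 1.17) = 42.2 m/s
Converting: 42.2 m/s × 1.944 = 82 knots

82 knots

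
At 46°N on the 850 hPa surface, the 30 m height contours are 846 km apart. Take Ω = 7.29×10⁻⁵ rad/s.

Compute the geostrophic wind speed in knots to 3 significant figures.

6.45 knots

Coriolis parameter at 46°N:
f = 2Ω sin φ = 2 × 7.29×10⁻⁵ × sin 46° = 1.05×10⁻⁴ s⁻¹
Height gradient: |∂Z/∂n| = 30 m / 846000 m = 3.55×10⁻⁵
On a pressure surface, geostrophic balance gives V_g = (g/f)|∂Z/∂n|:
V_g = 9.81 × 3.55×10⁻⁵ / 1.05×10⁻⁴ = 3.32 m/s
Converting: 3.32 m/s × 1.944 = 6.45 knots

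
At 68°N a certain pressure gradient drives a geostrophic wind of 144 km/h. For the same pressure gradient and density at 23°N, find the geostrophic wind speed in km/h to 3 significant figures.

With the same pressure gradient and density, V_g ∝ 1/f ∝ 1/sin φ.
V₂ = V₁ · sin φ₁ / sin φ₂ = 144 × sin 68° / sin 23°
V₂ = 144 × 0.9272/0.3907 = 342 km/h

342 km/h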